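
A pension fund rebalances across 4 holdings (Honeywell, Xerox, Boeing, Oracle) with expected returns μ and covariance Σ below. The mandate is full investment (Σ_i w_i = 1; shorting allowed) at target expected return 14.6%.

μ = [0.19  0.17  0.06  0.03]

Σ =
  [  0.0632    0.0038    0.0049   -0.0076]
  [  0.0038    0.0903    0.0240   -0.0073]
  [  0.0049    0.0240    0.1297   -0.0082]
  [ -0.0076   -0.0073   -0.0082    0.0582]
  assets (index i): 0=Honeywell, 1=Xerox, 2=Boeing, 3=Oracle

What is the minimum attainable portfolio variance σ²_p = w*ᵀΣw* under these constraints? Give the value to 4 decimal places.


g=Σ⁻¹μ = [3.0286  1.8262  0.0831  1.1517]
h=Σ⁻¹𝟙 = [17.2994  10.3676  6.5074  21.6584]
a=μᵀg=0.925419  b=𝟙ᵀg=6.089565  c=𝟙ᵀh=55.832755  D=ac−b²=14.585902
λ₁=(c·0.146−b)/D = (55.832755·0.146−6.089565)/14.585902 = 0.141371
λ₂=(a−b·0.146)/D = (0.925419−6.089565·0.146)/14.585902 = 0.002492
w* = 0.141371·g + 0.002492·h:
  w_0 = 0.141371·3.0286 + 0.002492·17.2994 = 0.4713  (Honeywell)
  w_1 = 0.141371·1.8262 + 0.002492·10.3676 = 0.2840  (Xerox)
  w_2 = 0.141371·0.0831 + 0.002492·6.5074 = 0.0280  (Boeing)
  w_3 = 0.141371·1.1517 + 0.002492·21.6584 = 0.2168  (Oracle)
Σw_i=1.0000  μᵀw=0.1460
σ²=wᵀΣw=λ₁·μ_p+λ₂ = 0.141371·0.146 + 0.002492 = 0.023132 ≈ 0.0231

0.0231


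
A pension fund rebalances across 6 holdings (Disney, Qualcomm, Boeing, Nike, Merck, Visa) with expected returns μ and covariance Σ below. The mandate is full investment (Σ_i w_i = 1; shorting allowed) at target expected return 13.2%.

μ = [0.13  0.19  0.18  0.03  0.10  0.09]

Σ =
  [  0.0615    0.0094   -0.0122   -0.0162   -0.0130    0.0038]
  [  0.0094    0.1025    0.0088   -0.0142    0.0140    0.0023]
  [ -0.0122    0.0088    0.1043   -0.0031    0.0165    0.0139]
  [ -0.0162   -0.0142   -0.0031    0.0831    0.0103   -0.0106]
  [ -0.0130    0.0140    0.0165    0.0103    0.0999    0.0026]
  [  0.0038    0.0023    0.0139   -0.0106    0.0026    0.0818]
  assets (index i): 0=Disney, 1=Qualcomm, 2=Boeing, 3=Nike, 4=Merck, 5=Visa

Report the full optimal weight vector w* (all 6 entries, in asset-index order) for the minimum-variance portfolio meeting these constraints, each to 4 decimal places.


g=Σ⁻¹μ = [2.6446  1.5174  1.7287  1.2123  0.7018  0.7758]
h=Σ⁻¹𝟙 = [22.7853  8.0923  9.3121  18.6740  8.0778  11.5196]
a=μᵀg=1.119639  b=𝟙ᵀg=8.580564  c=𝟙ᵀh=78.461078  D=ac−b²=14.222002
λ₁=(c·0.132−b)/D = (78.461078·0.132−8.580564)/14.222002 = 0.124898
λ₂=(a−b·0.132)/D = (1.119639−8.580564·0.132)/14.222002 = -0.000914
w* = 0.124898·g + -0.000914·h:
  w_0 = 0.124898·2.6446 + -0.000914·22.7853 = 0.3095  (Disney)
  w_1 = 0.124898·1.5174 + -0.000914·8.0923 = 0.1821  (Qualcomm)
  w_2 = 0.124898·1.7287 + -0.000914·9.3121 = 0.2074  (Boeing)
  w_3 = 0.124898·1.2123 + -0.000914·18.6740 = 0.1344  (Nike)
  w_4 = 0.124898·0.7018 + -0.000914·8.0778 = 0.0803  (Merck)
  w_5 = 0.124898·0.7758 + -0.000914·11.5196 = 0.0864  (Visa)
Σw_i=1.0000  μᵀw=0.1320
σ²=wᵀΣw=λ₁·μ_p+λ₂ = 0.124898·0.132 + -0.000914 = 0.015573 ≈ 0.0156

0.3095  0.1821  0.2074  0.1344  0.0803  0.0864


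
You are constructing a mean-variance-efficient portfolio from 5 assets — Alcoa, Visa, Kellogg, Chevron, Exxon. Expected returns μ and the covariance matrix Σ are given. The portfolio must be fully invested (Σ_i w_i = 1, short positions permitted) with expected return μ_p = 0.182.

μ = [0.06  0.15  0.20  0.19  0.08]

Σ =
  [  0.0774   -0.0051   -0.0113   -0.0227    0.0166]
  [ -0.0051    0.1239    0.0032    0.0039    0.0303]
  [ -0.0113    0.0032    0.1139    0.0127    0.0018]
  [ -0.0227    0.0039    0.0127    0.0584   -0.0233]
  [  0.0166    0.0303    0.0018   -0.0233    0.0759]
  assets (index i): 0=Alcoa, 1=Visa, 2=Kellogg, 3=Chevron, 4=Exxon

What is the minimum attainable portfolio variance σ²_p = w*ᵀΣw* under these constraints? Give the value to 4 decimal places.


0.0319

x=Σ⁻¹μ = [1.9425  0.7204  1.4232  4.3004  1.6280]
y=Σ⁻¹𝟙 = [19.3120  3.7783  7.0609  29.3381  16.2820]
a=μᵀx=1.456556  b=𝟙ᵀx=10.014446  c=𝟙ᵀy=75.771350  D=ac−b²=10.076096
λ₁=(c·0.182−b)/D = (75.771350·0.182−10.014446)/10.076096 = 0.374742
λ₂=(a−b·0.182)/D = (1.456556−10.014446·0.182)/10.076096 = -0.036331
w* = 0.374742·x + -0.036331·y:
  w_0 = 0.374742·1.9425 + -0.036331·19.3120 = 0.0263  (Alcoa)
  w_1 = 0.374742·0.7204 + -0.036331·3.7783 = 0.1327  (Visa)
  w_2 = 0.374742·1.4232 + -0.036331·7.0609 = 0.2768  (Kellogg)
  w_3 = 0.374742·4.3004 + -0.036331·29.3381 = 0.5457  (Chevron)
  w_4 = 0.374742·1.6280 + -0.036331·16.2820 = 0.0185  (Exxon)
Σw_i=1.0000  μᵀw=0.1820
σ²=wᵀΣw=λ₁·μ_p+λ₂ = 0.374742·0.182 + -0.036331 = 0.031872 ≈ 0.0319


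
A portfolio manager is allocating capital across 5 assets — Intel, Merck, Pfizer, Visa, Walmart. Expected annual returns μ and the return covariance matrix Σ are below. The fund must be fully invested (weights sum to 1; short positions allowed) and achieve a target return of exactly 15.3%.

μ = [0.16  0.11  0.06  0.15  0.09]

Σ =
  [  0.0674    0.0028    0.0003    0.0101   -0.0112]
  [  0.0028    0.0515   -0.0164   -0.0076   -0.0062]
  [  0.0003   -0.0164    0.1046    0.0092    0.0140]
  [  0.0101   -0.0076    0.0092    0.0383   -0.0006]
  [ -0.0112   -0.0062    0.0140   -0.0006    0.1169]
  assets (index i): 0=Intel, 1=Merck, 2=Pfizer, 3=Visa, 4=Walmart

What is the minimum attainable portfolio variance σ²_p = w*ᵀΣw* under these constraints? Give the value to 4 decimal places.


0.0234

p=Σ⁻¹μ = [1.8425  2.9098  0.5407  3.8947  1.0560]
q=Σ⁻¹𝟙 = [11.4021  27.0953  10.1321  26.2024  10.0049]
a=μᵀp=1.326545  b=𝟙ᵀp=10.243540  c=𝟙ᵀq=84.836706  D=ac−b²=7.609633
λ₁=(c·0.153−b)/D = (84.836706·0.153−10.243540)/7.609633 = 0.359607
λ₂=(a−b·0.153)/D = (1.326545−10.243540·0.153)/7.609633 = -0.031633
w* = 0.359607·p + -0.031633·q:
  w_0 = 0.359607·1.8425 + -0.031633·11.4021 = 0.3019  (Intel)
  w_1 = 0.359607·2.9098 + -0.031633·27.0953 = 0.1893  (Merck)
  w_2 = 0.359607·0.5407 + -0.031633·10.1321 = -0.1261  (Pfizer)
  w_3 = 0.359607·3.8947 + -0.031633·26.2024 = 0.5717  (Visa)
  w_4 = 0.359607·1.0560 + -0.031633·10.0049 = 0.0633  (Walmart)
Σw_i=1.0000  μᵀw=0.1530
σ²=wᵀΣw=λ₁·μ_p+λ₂ = 0.359607·0.153 + -0.031633 = 0.023387 ≈ 0.0234


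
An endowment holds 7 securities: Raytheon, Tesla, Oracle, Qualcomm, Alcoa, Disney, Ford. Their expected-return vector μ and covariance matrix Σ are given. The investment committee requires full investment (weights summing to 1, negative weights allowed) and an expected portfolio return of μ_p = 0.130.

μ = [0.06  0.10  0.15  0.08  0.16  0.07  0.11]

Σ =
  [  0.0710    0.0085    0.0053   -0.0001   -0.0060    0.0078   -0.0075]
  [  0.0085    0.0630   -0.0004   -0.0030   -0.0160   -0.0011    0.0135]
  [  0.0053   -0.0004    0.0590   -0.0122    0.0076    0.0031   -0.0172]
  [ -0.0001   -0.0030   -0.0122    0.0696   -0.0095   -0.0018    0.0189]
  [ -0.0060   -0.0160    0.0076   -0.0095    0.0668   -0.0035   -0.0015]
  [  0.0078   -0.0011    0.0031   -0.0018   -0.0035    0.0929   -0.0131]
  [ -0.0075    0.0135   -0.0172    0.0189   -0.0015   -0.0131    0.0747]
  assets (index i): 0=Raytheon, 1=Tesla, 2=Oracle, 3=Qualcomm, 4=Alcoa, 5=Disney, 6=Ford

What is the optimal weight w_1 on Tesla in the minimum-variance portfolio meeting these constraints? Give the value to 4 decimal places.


0.1583

p=Σ⁻¹μ = [0.7041  2.0053  2.8976  1.7255  2.9437  0.9978  1.6456]
q=Σ⁻¹𝟙 = [12.4004  17.8719  20.3929  18.1673  21.5952  12.4096  14.1109]
a=μᵀp=1.537315  b=𝟙ᵀp=12.919645  c=𝟙ᵀq=116.948317  D=ac−b²=12.869214
λ₁=(c·0.130−b)/D = (116.948317·0.130−12.919645)/12.869214 = 0.177450
λ₂=(a−b·0.130)/D = (1.537315−12.919645·0.130)/12.869214 = -0.011053
w* = 0.177450·p + -0.011053·q:
  w_0 = 0.177450·0.7041 + -0.011053·12.4004 = -0.0121  (Raytheon)
  w_1 = 0.177450·2.0053 + -0.011053·17.8719 = 0.1583  (Tesla)
  w_2 = 0.177450·2.8976 + -0.011053·20.3929 = 0.2888  (Oracle)
  w_3 = 0.177450·1.7255 + -0.011053·18.1673 = 0.1054  (Qualcomm)
  w_4 = 0.177450·2.9437 + -0.011053·21.5952 = 0.2837  (Alcoa)
  w_5 = 0.177450·0.9978 + -0.011053·12.4096 = 0.0399  (Disney)
  w_6 = 0.177450·1.6456 + -0.011053·14.1109 = 0.1360  (Ford)
Σw_i=1.0000  μᵀw=0.1300
σ²=wᵀΣw=λ₁·μ_p+λ₂ = 0.177450·0.130 + -0.011053 = 0.012016 ≈ 0.0120


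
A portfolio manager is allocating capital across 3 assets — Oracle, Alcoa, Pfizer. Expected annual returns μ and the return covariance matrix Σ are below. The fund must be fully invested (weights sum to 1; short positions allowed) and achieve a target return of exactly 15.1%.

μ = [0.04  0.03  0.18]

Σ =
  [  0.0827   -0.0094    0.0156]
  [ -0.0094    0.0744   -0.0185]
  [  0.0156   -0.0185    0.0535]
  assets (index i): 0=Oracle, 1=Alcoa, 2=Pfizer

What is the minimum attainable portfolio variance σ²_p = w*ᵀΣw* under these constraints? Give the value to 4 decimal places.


0.0314

u=Σ⁻¹μ = [-0.0905  1.3511  3.8581]
v=Σ⁻¹𝟙 = [10.1095  20.3858  22.7931]
a=μᵀu=0.731370  b=𝟙ᵀu=5.118703  c=𝟙ᵀv=53.288307  D=ac−b²=12.772331
λ₁=(c·0.151−b)/D = (53.288307·0.151−5.118703)/12.772331 = 0.229232
λ₂=(a−b·0.151)/D = (0.731370−5.118703·0.151)/12.772331 = -0.003253
w* = 0.229232·u + -0.003253·v:
  w_0 = 0.229232·-0.0905 + -0.003253·10.1095 = -0.0536  (Oracle)
  w_1 = 0.229232·1.3511 + -0.003253·20.3858 = 0.2434  (Alcoa)
  w_2 = 0.229232·3.8581 + -0.003253·22.7931 = 0.8102  (Pfizer)
Σw_i=1.0000  μᵀw=0.1510
σ²=wᵀΣw=λ₁·μ_p+λ₂ = 0.229232·0.151 + -0.003253 = 0.031361 ≈ 0.0314


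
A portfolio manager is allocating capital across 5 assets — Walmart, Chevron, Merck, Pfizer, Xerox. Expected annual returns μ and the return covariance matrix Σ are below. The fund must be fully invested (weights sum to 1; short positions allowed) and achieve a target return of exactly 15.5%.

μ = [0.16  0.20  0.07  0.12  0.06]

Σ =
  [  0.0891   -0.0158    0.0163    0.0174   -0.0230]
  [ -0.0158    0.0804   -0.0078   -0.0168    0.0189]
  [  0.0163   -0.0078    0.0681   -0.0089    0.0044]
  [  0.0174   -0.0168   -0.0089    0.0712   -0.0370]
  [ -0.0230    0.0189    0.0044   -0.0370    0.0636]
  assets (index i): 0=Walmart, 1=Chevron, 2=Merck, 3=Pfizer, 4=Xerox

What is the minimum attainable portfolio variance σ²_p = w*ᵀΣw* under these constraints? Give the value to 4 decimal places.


0.0172

x=Σ⁻¹μ = [2.1698  3.1025  1.1382  3.4506  2.7348]
y=Σ⁻¹𝟙 = [13.4301  15.5793  15.5101  34.5557  34.9805]
a=μᵀx=1.625506  b=𝟙ᵀx=12.595909  c=𝟙ᵀy=114.055797  D=ac−b²=26.741458
λ₁=(c·0.155−b)/D = (114.055797·0.155−12.595909)/26.741458 = 0.190070
λ₂=(a−b·0.155)/D = (1.625506−12.595909·0.155)/26.741458 = -0.012223
w* = 0.190070·x + -0.012223·y:
  w_0 = 0.190070·2.1698 + -0.012223·13.4301 = 0.2483  (Walmart)
  w_1 = 0.190070·3.1025 + -0.012223·15.5793 = 0.3993  (Chevron)
  w_2 = 0.190070·1.1382 + -0.012223·15.5101 = 0.0268  (Merck)
  w_3 = 0.190070·3.4506 + -0.012223·34.5557 = 0.2335  (Pfizer)
  w_4 = 0.190070·2.7348 + -0.012223·34.9805 = 0.0922  (Xerox)
Σw_i=1.0000  μᵀw=0.1550
σ²=wᵀΣw=λ₁·μ_p+λ₂ = 0.190070·0.155 + -0.012223 = 0.017238 ≈ 0.0172


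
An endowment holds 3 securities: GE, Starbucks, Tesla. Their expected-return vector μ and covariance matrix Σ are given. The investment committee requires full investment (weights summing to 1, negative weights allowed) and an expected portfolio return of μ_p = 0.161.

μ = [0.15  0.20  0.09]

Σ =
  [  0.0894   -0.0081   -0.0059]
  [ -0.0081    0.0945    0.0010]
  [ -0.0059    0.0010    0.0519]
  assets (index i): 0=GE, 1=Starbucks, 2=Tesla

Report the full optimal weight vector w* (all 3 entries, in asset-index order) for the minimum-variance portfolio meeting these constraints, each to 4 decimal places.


0.3459  0.4568  0.1973

g=Σ⁻¹μ = [2.0100  2.2684  1.9189]
h=Σ⁻¹𝟙 = [13.5891  11.5289  20.5905]
a=μᵀg=0.927880  b=𝟙ᵀg=6.197295  c=𝟙ᵀh=45.708533  D=ac−b²=4.005551
λ₁=(c·0.161−b)/D = (45.708533·0.161−6.197295)/4.005551 = 0.290042
λ₂=(a−b·0.161)/D = (0.927880−6.197295·0.161)/4.005551 = -0.017447
w* = 0.290042·g + -0.017447·h:
  w_0 = 0.290042·2.0100 + -0.017447·13.5891 = 0.3459  (GE)
  w_1 = 0.290042·2.2684 + -0.017447·11.5289 = 0.4568  (Starbucks)
  w_2 = 0.290042·1.9189 + -0.017447·20.5905 = 0.1973  (Tesla)
Σw_i=1.0000  μᵀw=0.1610
σ²=wᵀΣw=λ₁·μ_p+λ₂ = 0.290042·0.161 + -0.017447 = 0.029250 ≈ 0.0292


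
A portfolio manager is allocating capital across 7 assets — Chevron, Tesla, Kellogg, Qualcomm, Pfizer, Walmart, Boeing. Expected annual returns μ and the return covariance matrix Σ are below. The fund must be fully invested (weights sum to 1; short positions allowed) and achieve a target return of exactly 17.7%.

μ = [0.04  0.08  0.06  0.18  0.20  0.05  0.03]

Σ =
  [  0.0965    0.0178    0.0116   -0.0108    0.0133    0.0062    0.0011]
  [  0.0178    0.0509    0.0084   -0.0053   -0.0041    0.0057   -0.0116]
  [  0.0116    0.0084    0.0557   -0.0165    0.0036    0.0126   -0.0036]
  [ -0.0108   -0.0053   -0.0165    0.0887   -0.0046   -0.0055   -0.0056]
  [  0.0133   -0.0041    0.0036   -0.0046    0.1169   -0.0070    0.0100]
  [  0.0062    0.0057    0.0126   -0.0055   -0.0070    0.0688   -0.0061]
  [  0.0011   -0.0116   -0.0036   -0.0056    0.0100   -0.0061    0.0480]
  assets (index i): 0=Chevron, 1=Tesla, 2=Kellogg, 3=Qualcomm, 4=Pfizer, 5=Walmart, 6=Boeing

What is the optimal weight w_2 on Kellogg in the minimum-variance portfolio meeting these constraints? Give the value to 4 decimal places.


x=Σ⁻¹μ = [-0.1422  2.0065  1.3536  2.6073  1.8011  0.8278  1.2488]
y=Σ⁻¹𝟙 = [3.8537  23.3304  17.7453  19.6000  7.4111  14.0066  30.2368]
a=μᵀx=1.144429  b=𝟙ᵀx=9.702953  c=𝟙ᵀy=116.183919  D=ac−b²=38.816915
λ₁=(c·0.177−b)/D = (116.183919·0.177−9.702953)/38.816915 = 0.279816
λ₂=(a−b·0.177)/D = (1.144429−9.702953·0.177)/38.816915 = -0.014761
w* = 0.279816·x + -0.014761·y:
  w_0 = 0.279816·-0.1422 + -0.014761·3.8537 = -0.0967  (Chevron)
  w_1 = 0.279816·2.0065 + -0.014761·23.3304 = 0.2171  (Tesla)
  w_2 = 0.279816·1.3536 + -0.014761·17.7453 = 0.1168  (Kellogg)
  w_3 = 0.279816·2.6073 + -0.014761·19.6000 = 0.4402  (Qualcomm)
  w_4 = 0.279816·1.8011 + -0.014761·7.4111 = 0.3946  (Pfizer)
  w_5 = 0.279816·0.8278 + -0.014761·14.0066 = 0.0249  (Walmart)
  w_6 = 0.279816·1.2488 + -0.014761·30.2368 = -0.0969  (Boeing)
Σw_i=1.0000  μᵀw=0.1770
σ²=wᵀΣw=λ₁·μ_p+λ₂ = 0.279816·0.177 + -0.014761 = 0.034766 ≈ 0.0348

0.1168


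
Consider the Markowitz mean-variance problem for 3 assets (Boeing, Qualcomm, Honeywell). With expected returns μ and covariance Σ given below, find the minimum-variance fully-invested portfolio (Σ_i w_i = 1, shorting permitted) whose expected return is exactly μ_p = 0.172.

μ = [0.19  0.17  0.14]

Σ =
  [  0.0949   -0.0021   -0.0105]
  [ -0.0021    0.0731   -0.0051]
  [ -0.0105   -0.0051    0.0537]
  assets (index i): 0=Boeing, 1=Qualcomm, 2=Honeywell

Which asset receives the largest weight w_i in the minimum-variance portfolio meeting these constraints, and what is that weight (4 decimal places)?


u=Σ⁻¹μ = [2.4289  2.6278  3.3316]
v=Σ⁻¹𝟙 = [13.3984  15.6505  22.7281]
a=μᵀu=1.374629  b=𝟙ᵀu=8.388224  c=𝟙ᵀv=51.777055  D=ac−b²=0.811921
λ₁=(c·0.172−b)/D = (51.777055·0.172−8.388224)/0.811921 = 0.637291
λ₂=(a−b·0.172)/D = (1.374629−8.388224·0.172)/0.811921 = -0.083932
w* = 0.637291·u + -0.083932·v:
  w_0 = 0.637291·2.4289 + -0.083932·13.3984 = 0.4233  (Boeing)
  w_1 = 0.637291·2.6278 + -0.083932·15.6505 = 0.3611  (Qualcomm)
  w_2 = 0.637291·3.3316 + -0.083932·22.7281 = 0.2156  (Honeywell)
Σw_i=1.0000  μᵀw=0.1720
σ²=wᵀΣw=λ₁·μ_p+λ₂ = 0.637291·0.172 + -0.083932 = 0.025682 ≈ 0.0257

Boeing (0.4233)


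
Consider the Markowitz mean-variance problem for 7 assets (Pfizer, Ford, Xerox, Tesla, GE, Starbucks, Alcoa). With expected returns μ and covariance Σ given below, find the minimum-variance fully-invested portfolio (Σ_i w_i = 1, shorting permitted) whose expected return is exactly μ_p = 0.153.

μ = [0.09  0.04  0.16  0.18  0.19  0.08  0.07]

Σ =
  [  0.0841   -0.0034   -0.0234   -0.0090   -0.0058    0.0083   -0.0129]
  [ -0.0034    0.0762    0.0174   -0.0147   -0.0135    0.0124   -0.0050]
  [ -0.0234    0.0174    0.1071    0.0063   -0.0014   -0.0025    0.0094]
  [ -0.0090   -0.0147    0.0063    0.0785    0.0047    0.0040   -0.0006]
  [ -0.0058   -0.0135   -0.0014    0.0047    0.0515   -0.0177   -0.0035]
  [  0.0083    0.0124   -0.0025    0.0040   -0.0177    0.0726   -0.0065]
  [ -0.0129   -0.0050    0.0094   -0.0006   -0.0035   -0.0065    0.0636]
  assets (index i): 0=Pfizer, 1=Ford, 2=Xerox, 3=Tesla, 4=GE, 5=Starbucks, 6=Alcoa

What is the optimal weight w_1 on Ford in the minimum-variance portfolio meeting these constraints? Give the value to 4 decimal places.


g=Σ⁻¹μ = [2.2564  1.4043  1.5627  2.3118  4.9285  1.9045  1.9254]
h=Σ⁻¹𝟙 = [20.9643  19.7039  8.5502  15.4171  33.5167  17.7832  24.0682]
a=μᵀg=2.148958  b=𝟙ᵀg=16.293649  c=𝟙ᵀh=140.003601  D=ac−b²=35.378909
λ₁=(c·0.153−b)/D = (140.003601·0.153−16.293649)/35.378909 = 0.144914
λ₂=(a−b·0.153)/D = (2.148958−16.293649·0.153)/35.378909 = -0.009722
w* = 0.144914·g + -0.009722·h:
  w_0 = 0.144914·2.2564 + -0.009722·20.9643 = 0.1232  (Pfizer)
  w_1 = 0.144914·1.4043 + -0.009722·19.7039 = 0.0119  (Ford)
  w_2 = 0.144914·1.5627 + -0.009722·8.5502 = 0.1433  (Xerox)
  w_3 = 0.144914·2.3118 + -0.009722·15.4171 = 0.1851  (Tesla)
  w_4 = 0.144914·4.9285 + -0.009722·33.5167 = 0.3883  (GE)
  w_5 = 0.144914·1.9045 + -0.009722·17.7832 = 0.1031  (Starbucks)
  w_6 = 0.144914·1.9254 + -0.009722·24.0682 = 0.0450  (Alcoa)
Σw_i=1.0000  μᵀw=0.1530
σ²=wᵀΣw=λ₁·μ_p+λ₂ = 0.144914·0.153 + -0.009722 = 0.012449 ≈ 0.0124

0.0119


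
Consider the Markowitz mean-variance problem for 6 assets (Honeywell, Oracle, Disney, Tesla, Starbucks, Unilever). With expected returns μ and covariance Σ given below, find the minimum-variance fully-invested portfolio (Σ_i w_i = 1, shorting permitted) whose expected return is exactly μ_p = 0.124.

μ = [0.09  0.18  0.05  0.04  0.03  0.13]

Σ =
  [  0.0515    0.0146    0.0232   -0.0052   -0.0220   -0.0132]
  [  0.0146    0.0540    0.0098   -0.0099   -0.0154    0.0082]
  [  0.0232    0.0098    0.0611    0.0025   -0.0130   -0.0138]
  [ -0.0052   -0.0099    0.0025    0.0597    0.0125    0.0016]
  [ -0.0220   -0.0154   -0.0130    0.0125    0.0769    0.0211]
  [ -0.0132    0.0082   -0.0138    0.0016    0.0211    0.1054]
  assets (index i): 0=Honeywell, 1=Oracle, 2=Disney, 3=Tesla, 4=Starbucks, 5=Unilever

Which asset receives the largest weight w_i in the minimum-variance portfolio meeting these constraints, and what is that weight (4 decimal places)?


g=Σ⁻¹μ = [1.6021  3.2437  0.0903  1.0935  1.0715  0.9624]
h=Σ⁻¹𝟙 = [21.6700  18.2611  10.5087  16.8861  19.7094  7.9548]
a=μᵀg=0.933571  b=𝟙ᵀg=8.063586  c=𝟙ᵀh=94.990098  D=ac−b²=23.658577
λ₁=(c·0.124−b)/D = (94.990098·0.124−8.063586)/23.658577 = 0.157033
λ₂=(a−b·0.124)/D = (0.933571−8.063586·0.124)/23.658577 = -0.002803
w* = 0.157033·g + -0.002803·h:
  w_0 = 0.157033·1.6021 + -0.002803·21.6700 = 0.1908  (Honeywell)
  w_1 = 0.157033·3.2437 + -0.002803·18.2611 = 0.4582  (Oracle)
  w_2 = 0.157033·0.0903 + -0.002803·10.5087 = -0.0153  (Disney)
  w_3 = 0.157033·1.0935 + -0.002803·16.8861 = 0.1244  (Tesla)
  w_4 = 0.157033·1.0715 + -0.002803·19.7094 = 0.1130  (Starbucks)
  w_5 = 0.157033·0.9624 + -0.002803·7.9548 = 0.1288  (Unilever)
Σw_i=1.0000  μᵀw=0.1240
σ²=wᵀΣw=λ₁·μ_p+λ₂ = 0.157033·0.124 + -0.002803 = 0.016669 ≈ 0.0167

Oracle (0.4582)


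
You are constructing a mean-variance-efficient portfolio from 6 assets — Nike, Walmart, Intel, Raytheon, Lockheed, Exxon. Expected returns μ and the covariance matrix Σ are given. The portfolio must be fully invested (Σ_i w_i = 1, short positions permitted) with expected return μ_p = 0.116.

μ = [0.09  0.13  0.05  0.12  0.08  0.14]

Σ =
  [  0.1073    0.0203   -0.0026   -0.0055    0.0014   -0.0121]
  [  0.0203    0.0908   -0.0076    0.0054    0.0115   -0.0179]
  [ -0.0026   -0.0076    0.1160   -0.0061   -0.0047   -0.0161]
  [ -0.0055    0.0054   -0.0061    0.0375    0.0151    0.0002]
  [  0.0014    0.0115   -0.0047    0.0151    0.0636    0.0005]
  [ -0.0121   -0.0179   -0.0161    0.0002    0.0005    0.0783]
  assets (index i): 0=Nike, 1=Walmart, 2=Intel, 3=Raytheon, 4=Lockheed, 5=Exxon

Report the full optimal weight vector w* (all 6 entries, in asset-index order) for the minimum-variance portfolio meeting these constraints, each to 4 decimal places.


p=Σ⁻¹μ = [1.0114  1.5707  1.0836  3.1817  0.2565  2.5164]
q=Σ⁻¹𝟙 = [10.9959  11.0539  14.0124  25.5178  8.3042  19.7607]
a=μᵀp=1.104011  b=𝟙ᵀp=9.620224  c=𝟙ᵀq=89.644841  D=ac−b²=6.420152
λ₁=(c·0.116−b)/D = (89.644841·0.116−9.620224)/6.420152 = 0.121271
λ₂=(a−b·0.116)/D = (1.104011−9.620224·0.116)/6.420152 = -0.001859
w* = 0.121271·p + -0.001859·q:
  w_0 = 0.121271·1.0114 + -0.001859·10.9959 = 0.1022  (Nike)
  w_1 = 0.121271·1.5707 + -0.001859·11.0539 = 0.1699  (Walmart)
  w_2 = 0.121271·1.0836 + -0.001859·14.0124 = 0.1054  (Intel)
  w_3 = 0.121271·3.1817 + -0.001859·25.5178 = 0.3384  (Raytheon)
  w_4 = 0.121271·0.2565 + -0.001859·8.3042 = 0.0157  (Lockheed)
  w_5 = 0.121271·2.5164 + -0.001859·19.7607 = 0.2684  (Exxon)
Σw_i=1.0000  μᵀw=0.1160
σ²=wᵀΣw=λ₁·μ_p+λ₂ = 0.121271·0.116 + -0.001859 = 0.012208 ≈ 0.0122

0.1022  0.1699  0.1054  0.3384  0.0157  0.2684


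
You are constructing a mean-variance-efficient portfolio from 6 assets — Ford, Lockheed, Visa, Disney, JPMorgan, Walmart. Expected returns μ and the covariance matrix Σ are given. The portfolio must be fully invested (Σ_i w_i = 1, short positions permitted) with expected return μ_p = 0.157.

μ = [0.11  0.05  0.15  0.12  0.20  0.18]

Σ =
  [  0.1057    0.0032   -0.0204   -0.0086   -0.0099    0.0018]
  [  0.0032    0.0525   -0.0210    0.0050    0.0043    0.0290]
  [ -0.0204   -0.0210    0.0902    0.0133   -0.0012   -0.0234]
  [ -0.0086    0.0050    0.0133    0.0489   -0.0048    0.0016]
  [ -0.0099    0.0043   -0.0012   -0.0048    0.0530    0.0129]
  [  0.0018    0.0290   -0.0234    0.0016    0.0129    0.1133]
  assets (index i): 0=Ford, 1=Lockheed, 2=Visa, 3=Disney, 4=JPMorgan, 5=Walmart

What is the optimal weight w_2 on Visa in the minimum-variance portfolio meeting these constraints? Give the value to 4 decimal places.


p=Σ⁻¹μ = [2.0253  0.3727  2.2635  2.5073  4.0515  1.4319]
q=Σ⁻¹𝟙 = [15.7291  19.1809  17.9100  18.3081  21.1702  4.6968]
a=μᵀp=1.949853  b=𝟙ᵀp=12.652190  c=𝟙ᵀq=96.995147  D=ac−b²=29.048358
λ₁=(c·0.157−b)/D = (96.995147·0.157−12.652190)/29.048358 = 0.088681
λ₂=(a−b·0.157)/D = (1.949853−12.652190·0.157)/29.048358 = -0.001258
w* = 0.088681·p + -0.001258·q:
  w_0 = 0.088681·2.0253 + -0.001258·15.7291 = 0.1598  (Ford)
  w_1 = 0.088681·0.3727 + -0.001258·19.1809 = 0.0089  (Lockheed)
  w_2 = 0.088681·2.2635 + -0.001258·17.9100 = 0.1782  (Visa)
  w_3 = 0.088681·2.5073 + -0.001258·18.3081 = 0.1993  (Disney)
  w_4 = 0.088681·4.0515 + -0.001258·21.1702 = 0.3327  (JPMorgan)
  w_5 = 0.088681·1.4319 + -0.001258·4.6968 = 0.1211  (Walmart)
Σw_i=1.0000  μᵀw=0.1570
σ²=wᵀΣw=λ₁·μ_p+λ₂ = 0.088681·0.157 + -0.001258 = 0.012665 ≈ 0.0127

0.1782


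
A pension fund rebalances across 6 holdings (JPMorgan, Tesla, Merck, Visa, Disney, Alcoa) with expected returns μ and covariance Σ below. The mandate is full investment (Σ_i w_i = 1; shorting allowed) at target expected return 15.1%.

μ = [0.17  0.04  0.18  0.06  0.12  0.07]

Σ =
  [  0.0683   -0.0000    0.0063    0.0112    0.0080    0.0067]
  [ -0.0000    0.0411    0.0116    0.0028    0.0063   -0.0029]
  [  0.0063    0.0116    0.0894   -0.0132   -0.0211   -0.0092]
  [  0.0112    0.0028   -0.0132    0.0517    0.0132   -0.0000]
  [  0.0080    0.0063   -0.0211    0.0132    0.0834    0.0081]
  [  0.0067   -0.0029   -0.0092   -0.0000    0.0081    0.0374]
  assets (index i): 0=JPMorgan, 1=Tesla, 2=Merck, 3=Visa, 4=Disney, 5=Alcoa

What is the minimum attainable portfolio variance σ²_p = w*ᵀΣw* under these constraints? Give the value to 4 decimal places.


0.0209

g=Σ⁻¹μ = [1.7079  0.0553  2.6066  1.0490  1.5828  1.8684]
h=Σ⁻¹𝟙 = [6.2375  19.3558  15.9636  18.9440  8.1258  29.2884]
a=μᵀg=1.145409  b=𝟙ᵀg=8.869973  c=𝟙ᵀh=97.915046  D=ac−b²=33.476364
λ₁=(c·0.151−b)/D = (97.915046·0.151−8.869973)/33.476364 = 0.176698
λ₂=(a−b·0.151)/D = (1.145409−8.869973·0.151)/33.476364 = -0.005794
w* = 0.176698·g + -0.005794·h:
  w_0 = 0.176698·1.7079 + -0.005794·6.2375 = 0.2656  (JPMorgan)
  w_1 = 0.176698·0.0553 + -0.005794·19.3558 = -0.1024  (Tesla)
  w_2 = 0.176698·2.6066 + -0.005794·15.9636 = 0.3681  (Merck)
  w_3 = 0.176698·1.0490 + -0.005794·18.9440 = 0.0756  (Visa)
  w_4 = 0.176698·1.5828 + -0.005794·8.1258 = 0.2326  (Disney)
  w_5 = 0.176698·1.8684 + -0.005794·29.2884 = 0.1604  (Alcoa)
Σw_i=1.0000  μᵀw=0.1510
σ²=wᵀΣw=λ₁·μ_p+λ₂ = 0.176698·0.151 + -0.005794 = 0.020888 ≈ 0.0209


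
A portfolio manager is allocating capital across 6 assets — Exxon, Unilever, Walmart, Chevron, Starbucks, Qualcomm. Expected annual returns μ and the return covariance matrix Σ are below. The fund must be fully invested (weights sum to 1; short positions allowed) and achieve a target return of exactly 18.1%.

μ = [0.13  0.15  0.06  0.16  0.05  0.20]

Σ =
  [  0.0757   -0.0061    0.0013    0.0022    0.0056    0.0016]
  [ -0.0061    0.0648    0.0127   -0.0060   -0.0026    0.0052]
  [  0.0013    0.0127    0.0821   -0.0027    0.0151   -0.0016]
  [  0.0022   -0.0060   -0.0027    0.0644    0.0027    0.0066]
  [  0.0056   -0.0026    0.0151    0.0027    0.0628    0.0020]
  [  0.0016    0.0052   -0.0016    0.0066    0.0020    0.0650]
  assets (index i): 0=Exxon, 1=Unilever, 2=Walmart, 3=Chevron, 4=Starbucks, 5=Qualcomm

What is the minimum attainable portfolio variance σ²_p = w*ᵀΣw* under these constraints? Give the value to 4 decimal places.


x=Σ⁻¹μ = [1.7489  2.4385  0.3688  2.3822  0.4676  2.5916]
y=Σ⁻¹𝟙 = [12.7436  16.0140  7.9346  15.1568  12.5066  12.0613]
a=μᵀx=1.538107  b=𝟙ᵀx=9.997520  c=𝟙ᵀy=76.416861  D=ac−b²=17.586916
λ₁=(c·0.181−b)/D = (76.416861·0.181−9.997520)/17.586916 = 0.217999
λ₂=(a−b·0.181)/D = (1.538107−9.997520·0.181)/17.586916 = -0.015434
w* = 0.217999·x + -0.015434·y:
  w_0 = 0.217999·1.7489 + -0.015434·12.7436 = 0.1846  (Exxon)
  w_1 = 0.217999·2.4385 + -0.015434·16.0140 = 0.2844  (Unilever)
  w_2 = 0.217999·0.3688 + -0.015434·7.9346 = -0.0421  (Walmart)
  w_3 = 0.217999·2.3822 + -0.015434·15.1568 = 0.2854  (Chevron)
  w_4 = 0.217999·0.4676 + -0.015434·12.5066 = -0.0911  (Starbucks)
  w_5 = 0.217999·2.5916 + -0.015434·12.0613 = 0.3788  (Qualcomm)
Σw_i=1.0000  μᵀw=0.1810
σ²=wᵀΣw=λ₁·μ_p+λ₂ = 0.217999·0.181 + -0.015434 = 0.024023 ≈ 0.0240

0.0240


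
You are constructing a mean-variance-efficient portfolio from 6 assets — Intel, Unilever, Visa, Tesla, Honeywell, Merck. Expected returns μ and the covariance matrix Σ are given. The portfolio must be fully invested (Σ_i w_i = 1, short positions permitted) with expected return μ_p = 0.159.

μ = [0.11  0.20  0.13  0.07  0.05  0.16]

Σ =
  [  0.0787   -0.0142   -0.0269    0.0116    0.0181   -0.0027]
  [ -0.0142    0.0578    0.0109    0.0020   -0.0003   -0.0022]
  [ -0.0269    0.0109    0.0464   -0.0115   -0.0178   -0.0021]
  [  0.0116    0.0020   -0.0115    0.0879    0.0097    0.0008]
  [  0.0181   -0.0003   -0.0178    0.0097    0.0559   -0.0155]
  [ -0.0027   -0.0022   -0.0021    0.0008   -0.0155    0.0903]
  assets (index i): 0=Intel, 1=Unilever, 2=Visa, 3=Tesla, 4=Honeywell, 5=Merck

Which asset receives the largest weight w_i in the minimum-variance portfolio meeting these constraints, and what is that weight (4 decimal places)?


u=Σ⁻¹μ = [3.2128  3.4019  4.9054  0.6966  1.9786  2.3983]
v=Σ⁻¹𝟙 = [23.7143  14.9077  46.0214  10.6682  28.0683  17.9401]
a=μᵀu=2.202902  b=𝟙ᵀu=16.593500  c=𝟙ᵀv=141.319977  D=ac−b²=35.969854
λ₁=(c·0.159−b)/D = (141.319977·0.159−16.593500)/35.969854 = 0.163369
λ₂=(a−b·0.159)/D = (2.202902−16.593500·0.159)/35.969854 = -0.012106
w* = 0.163369·u + -0.012106·v:
  w_0 = 0.163369·3.2128 + -0.012106·23.7143 = 0.2378  (Intel)
  w_1 = 0.163369·3.4019 + -0.012106·14.9077 = 0.3753  (Unilever)
  w_2 = 0.163369·4.9054 + -0.012106·46.0214 = 0.2442  (Visa)
  w_3 = 0.163369·0.6966 + -0.012106·10.6682 = -0.0154  (Tesla)
  w_4 = 0.163369·1.9786 + -0.012106·28.0683 = -0.0166  (Honeywell)
  w_5 = 0.163369·2.3983 + -0.012106·17.9401 = 0.1746  (Merck)
Σw_i=1.0000  μᵀw=0.1590
σ²=wᵀΣw=λ₁·μ_p+λ₂ = 0.163369·0.159 + -0.012106 = 0.013869 ≈ 0.0139

Unilever (0.3753)


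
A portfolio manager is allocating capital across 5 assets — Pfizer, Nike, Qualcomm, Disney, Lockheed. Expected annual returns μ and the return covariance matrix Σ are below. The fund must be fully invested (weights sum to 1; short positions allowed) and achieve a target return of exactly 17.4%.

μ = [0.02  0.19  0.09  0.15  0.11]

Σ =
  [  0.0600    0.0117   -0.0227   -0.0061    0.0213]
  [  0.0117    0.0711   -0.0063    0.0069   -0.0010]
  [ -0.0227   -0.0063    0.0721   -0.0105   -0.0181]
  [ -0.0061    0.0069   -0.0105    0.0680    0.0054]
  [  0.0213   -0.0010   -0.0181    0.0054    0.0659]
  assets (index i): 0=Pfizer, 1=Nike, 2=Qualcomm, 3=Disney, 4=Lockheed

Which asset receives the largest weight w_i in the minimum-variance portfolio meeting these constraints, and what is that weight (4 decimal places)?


g=Σ⁻¹μ = [0.1756  2.6762  2.3856  2.1491  2.1322]
h=Σ⁻¹𝟙 = [21.8487  11.3472  28.0962  18.7038  14.4690]
a=μᵀg=1.283608  b=𝟙ᵀg=9.518767  c=𝟙ᵀh=94.464938  D=ac−b²=30.649002
λ₁=(c·0.174−b)/D = (94.464938·0.174−9.518767)/30.649002 = 0.225721
λ₂=(a−b·0.174)/D = (1.283608−9.518767·0.174)/30.649002 = -0.012159
w* = 0.225721·g + -0.012159·h:
  w_0 = 0.225721·0.1756 + -0.012159·21.8487 = -0.2260  (Pfizer)
  w_1 = 0.225721·2.6762 + -0.012159·11.3472 = 0.4661  (Nike)
  w_2 = 0.225721·2.3856 + -0.012159·28.0962 = 0.1969  (Qualcomm)
  w_3 = 0.225721·2.1491 + -0.012159·18.7038 = 0.2577  (Disney)
  w_4 = 0.225721·2.1322 + -0.012159·14.4690 = 0.3054  (Lockheed)
Σw_i=1.0000  μᵀw=0.1740
σ²=wᵀΣw=λ₁·μ_p+λ₂ = 0.225721·0.174 + -0.012159 = 0.027117 ≈ 0.0271

Nike (0.4661)


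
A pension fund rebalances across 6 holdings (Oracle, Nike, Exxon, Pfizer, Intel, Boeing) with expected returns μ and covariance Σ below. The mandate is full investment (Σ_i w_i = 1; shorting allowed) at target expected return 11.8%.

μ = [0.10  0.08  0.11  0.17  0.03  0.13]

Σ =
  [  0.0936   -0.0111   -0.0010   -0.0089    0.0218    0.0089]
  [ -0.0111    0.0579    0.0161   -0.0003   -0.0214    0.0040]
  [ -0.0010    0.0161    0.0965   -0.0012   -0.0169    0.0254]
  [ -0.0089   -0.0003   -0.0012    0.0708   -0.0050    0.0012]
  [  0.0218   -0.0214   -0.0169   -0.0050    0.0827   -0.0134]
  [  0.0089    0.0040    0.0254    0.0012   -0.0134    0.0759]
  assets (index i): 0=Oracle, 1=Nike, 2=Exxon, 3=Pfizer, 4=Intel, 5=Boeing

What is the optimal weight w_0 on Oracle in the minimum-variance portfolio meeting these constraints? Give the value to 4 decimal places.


u=Σ⁻¹μ = [1.1550  1.7018  0.7150  2.6147  1.0278  1.3885]
v=Σ⁻¹𝟙 = [9.3666  23.8077  7.1391  16.7482  20.1550  11.7266]
a=μᵀu=0.986139  b=𝟙ᵀu=8.602897  c=𝟙ᵀv=88.943358  D=ac−b²=13.700704
λ₁=(c·0.118−b)/D = (88.943358·0.118−8.602897)/13.700704 = 0.138126
λ₂=(a−b·0.118)/D = (0.986139−8.602897·0.118)/13.700704 = -0.002117
w* = 0.138126·u + -0.002117·v:
  w_0 = 0.138126·1.1550 + -0.002117·9.3666 = 0.1397  (Oracle)
  w_1 = 0.138126·1.7018 + -0.002117·23.8077 = 0.1847  (Nike)
  w_2 = 0.138126·0.7150 + -0.002117·7.1391 = 0.0836  (Exxon)
  w_3 = 0.138126·2.6147 + -0.002117·16.7482 = 0.3257  (Pfizer)
  w_4 = 0.138126·1.0278 + -0.002117·20.1550 = 0.0993  (Intel)
  w_5 = 0.138126·1.3885 + -0.002117·11.7266 = 0.1670  (Boeing)
Σw_i=1.0000  μᵀw=0.1180
σ²=wᵀΣw=λ₁·μ_p+λ₂ = 0.138126·0.118 + -0.002117 = 0.014182 ≈ 0.0142

0.1397


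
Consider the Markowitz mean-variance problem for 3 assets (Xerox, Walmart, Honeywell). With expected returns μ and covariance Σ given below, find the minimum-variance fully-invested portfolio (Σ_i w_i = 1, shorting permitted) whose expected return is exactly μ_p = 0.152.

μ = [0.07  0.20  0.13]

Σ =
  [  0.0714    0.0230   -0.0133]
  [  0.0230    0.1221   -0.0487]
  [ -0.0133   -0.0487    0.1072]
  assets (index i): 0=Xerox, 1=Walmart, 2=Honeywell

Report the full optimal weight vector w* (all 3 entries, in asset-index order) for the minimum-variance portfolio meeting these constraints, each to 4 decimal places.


p=Σ⁻¹μ = [0.6309  2.4842  2.4195]
q=Σ⁻¹𝟙 = [13.1201  12.3210  16.5534]
a=μᵀp=0.855534  b=𝟙ᵀp=5.534549  c=𝟙ᵀq=41.994547  D=ac−b²=5.296520
λ₁=(c·0.152−b)/D = (41.994547·0.152−5.534549)/5.296520 = 0.160223
λ₂=(a−b·0.152)/D = (0.855534−5.534549·0.152)/5.296520 = 0.002697
w* = 0.160223·p + 0.002697·q:
  w_0 = 0.160223·0.6309 + 0.002697·13.1201 = 0.1365  (Xerox)
  w_1 = 0.160223·2.4842 + 0.002697·12.3210 = 0.4312  (Walmart)
  w_2 = 0.160223·2.4195 + 0.002697·16.5534 = 0.4323  (Honeywell)
Σw_i=1.0000  μᵀw=0.1520
σ²=wᵀΣw=λ₁·μ_p+λ₂ = 0.160223·0.152 + 0.002697 = 0.027050 ≈ 0.0271

0.1365  0.4312  0.4323


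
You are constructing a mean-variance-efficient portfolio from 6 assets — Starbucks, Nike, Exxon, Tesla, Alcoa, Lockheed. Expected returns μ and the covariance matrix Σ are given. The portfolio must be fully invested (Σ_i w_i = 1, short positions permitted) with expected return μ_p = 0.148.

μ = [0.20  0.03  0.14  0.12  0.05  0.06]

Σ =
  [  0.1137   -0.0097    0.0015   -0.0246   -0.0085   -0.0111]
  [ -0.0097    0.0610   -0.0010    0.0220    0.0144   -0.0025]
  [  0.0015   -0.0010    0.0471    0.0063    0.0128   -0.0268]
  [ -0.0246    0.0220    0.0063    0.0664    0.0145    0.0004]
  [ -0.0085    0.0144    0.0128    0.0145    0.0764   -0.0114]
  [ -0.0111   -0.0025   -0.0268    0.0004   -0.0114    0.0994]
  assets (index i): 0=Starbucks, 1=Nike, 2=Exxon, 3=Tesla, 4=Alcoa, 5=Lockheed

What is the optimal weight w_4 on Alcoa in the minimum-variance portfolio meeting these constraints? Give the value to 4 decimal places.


-0.0295

p=Σ⁻¹μ = [2.4057  0.1629  3.6178  2.2610  0.1334  1.8580]
q=Σ⁻¹𝟙 = [14.6664  14.1136  29.2015  11.1397  8.1603  20.8174]
a=μᵀp=1.381982  b=𝟙ᵀp=10.438717  c=𝟙ᵀq=98.098834  D=ac−b²=26.603966
λ₁=(c·0.148−b)/D = (98.098834·0.148−10.438717)/26.603966 = 0.153357
λ₂=(a−b·0.148)/D = (1.381982−10.438717·0.148)/26.603966 = -0.006125
w* = 0.153357·p + -0.006125·q:
  w_0 = 0.153357·2.4057 + -0.006125·14.6664 = 0.2791  (Starbucks)
  w_1 = 0.153357·0.1629 + -0.006125·14.1136 = -0.0615  (Nike)
  w_2 = 0.153357·3.6178 + -0.006125·29.2015 = 0.3760  (Exxon)
  w_3 = 0.153357·2.2610 + -0.006125·11.1397 = 0.2785  (Tesla)
  w_4 = 0.153357·0.1334 + -0.006125·8.1603 = -0.0295  (Alcoa)
  w_5 = 0.153357·1.8580 + -0.006125·20.8174 = 0.1574  (Lockheed)
Σw_i=1.0000  μᵀw=0.1480
σ²=wᵀΣw=λ₁·μ_p+λ₂ = 0.153357·0.148 + -0.006125 = 0.016572 ≈ 0.0166


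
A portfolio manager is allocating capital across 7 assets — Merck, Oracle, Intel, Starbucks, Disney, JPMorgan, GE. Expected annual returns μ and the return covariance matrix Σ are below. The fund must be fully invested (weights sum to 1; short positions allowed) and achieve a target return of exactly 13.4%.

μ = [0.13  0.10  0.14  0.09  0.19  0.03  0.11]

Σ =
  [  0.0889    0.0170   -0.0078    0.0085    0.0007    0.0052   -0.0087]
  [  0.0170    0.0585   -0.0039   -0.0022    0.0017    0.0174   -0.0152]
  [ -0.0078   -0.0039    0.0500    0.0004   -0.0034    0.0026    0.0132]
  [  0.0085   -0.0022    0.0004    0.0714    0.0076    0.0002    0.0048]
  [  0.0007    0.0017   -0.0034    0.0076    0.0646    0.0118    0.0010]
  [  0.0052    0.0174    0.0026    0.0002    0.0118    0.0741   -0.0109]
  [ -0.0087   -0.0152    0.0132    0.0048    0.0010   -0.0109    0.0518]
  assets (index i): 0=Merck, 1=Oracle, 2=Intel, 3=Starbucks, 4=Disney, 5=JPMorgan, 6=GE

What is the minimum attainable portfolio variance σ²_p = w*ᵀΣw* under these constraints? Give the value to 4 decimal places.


p=Σ⁻¹μ = [1.4533  2.0832  2.8769  0.6818  2.9960  -0.4681  2.0263]
q=Σ⁻¹𝟙 = [9.7988  18.6094  17.2742  10.4271  12.5434  9.1491  22.7264]
a=μᵀp=1.639444  b=𝟙ᵀp=11.649231  c=𝟙ᵀq=100.528378  D=ac−b²=29.106072
λ₁=(c·0.134−b)/D = (100.528378·0.134−11.649231)/29.106072 = 0.062584
λ₂=(a−b·0.134)/D = (1.639444−11.649231·0.134)/29.106072 = 0.002695
w* = 0.062584·p + 0.002695·q:
  w_0 = 0.062584·1.4533 + 0.002695·9.7988 = 0.1174  (Merck)
  w_1 = 0.062584·2.0832 + 0.002695·18.6094 = 0.1805  (Oracle)
  w_2 = 0.062584·2.8769 + 0.002695·17.2742 = 0.2266  (Intel)
  w_3 = 0.062584·0.6818 + 0.002695·10.4271 = 0.0708  (Starbucks)
  w_4 = 0.062584·2.9960 + 0.002695·12.5434 = 0.2213  (Disney)
  w_5 = 0.062584·-0.4681 + 0.002695·9.1491 = -0.0046  (JPMorgan)
  w_6 = 0.062584·2.0263 + 0.002695·22.7264 = 0.1881  (GE)
Σw_i=1.0000  μᵀw=0.1340
σ²=wᵀΣw=λ₁·μ_p+λ₂ = 0.062584·0.134 + 0.002695 = 0.011081 ≈ 0.0111

0.0111


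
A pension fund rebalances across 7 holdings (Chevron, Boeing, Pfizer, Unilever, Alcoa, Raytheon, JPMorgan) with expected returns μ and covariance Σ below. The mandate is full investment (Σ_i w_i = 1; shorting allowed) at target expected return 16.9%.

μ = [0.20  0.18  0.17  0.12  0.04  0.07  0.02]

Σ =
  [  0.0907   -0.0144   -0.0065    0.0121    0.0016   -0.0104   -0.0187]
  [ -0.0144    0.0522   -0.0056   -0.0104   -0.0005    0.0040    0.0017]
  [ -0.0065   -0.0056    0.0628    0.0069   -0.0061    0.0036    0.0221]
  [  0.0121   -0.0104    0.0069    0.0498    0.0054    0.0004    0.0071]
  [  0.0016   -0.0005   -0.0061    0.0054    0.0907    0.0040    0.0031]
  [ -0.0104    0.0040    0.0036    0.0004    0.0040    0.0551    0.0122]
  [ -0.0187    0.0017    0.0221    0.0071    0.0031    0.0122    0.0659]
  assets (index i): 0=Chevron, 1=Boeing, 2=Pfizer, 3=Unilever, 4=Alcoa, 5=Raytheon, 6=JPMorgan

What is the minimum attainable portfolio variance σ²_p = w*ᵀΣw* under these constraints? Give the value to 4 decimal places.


0.0117

p=Σ⁻¹μ = [2.9487  5.0081  3.4034  2.2978  0.4720  1.3333  -0.6469]
q=Σ⁻¹𝟙 = [17.7667  27.6559  15.1844  16.9230  9.8738  15.6189  9.2312]
a=μᵀp=2.444784  b=𝟙ᵀp=14.816412  c=𝟙ᵀq=112.253853  D=ac−b²=54.910358
λ₁=(c·0.169−b)/D = (112.253853·0.169−14.816412)/54.910358 = 0.075659
λ₂=(a−b·0.169)/D = (2.444784−14.816412·0.169)/54.910358 = -0.001078
w* = 0.075659·p + -0.001078·q:
  w_0 = 0.075659·2.9487 + -0.001078·17.7667 = 0.2039  (Chevron)
  w_1 = 0.075659·5.0081 + -0.001078·27.6559 = 0.3491  (Boeing)
  w_2 = 0.075659·3.4034 + -0.001078·15.1844 = 0.2411  (Pfizer)
  w_3 = 0.075659·2.2978 + -0.001078·16.9230 = 0.1556  (Unilever)
  w_4 = 0.075659·0.4720 + -0.001078·9.8738 = 0.0251  (Alcoa)
  w_5 = 0.075659·1.3333 + -0.001078·15.6189 = 0.0840  (Raytheon)
  w_6 = 0.075659·-0.6469 + -0.001078·9.2312 = -0.0589  (JPMorgan)
Σw_i=1.0000  μᵀw=0.1690
σ²=wᵀΣw=λ₁·μ_p+λ₂ = 0.075659·0.169 + -0.001078 = 0.011709 ≈ 0.0117


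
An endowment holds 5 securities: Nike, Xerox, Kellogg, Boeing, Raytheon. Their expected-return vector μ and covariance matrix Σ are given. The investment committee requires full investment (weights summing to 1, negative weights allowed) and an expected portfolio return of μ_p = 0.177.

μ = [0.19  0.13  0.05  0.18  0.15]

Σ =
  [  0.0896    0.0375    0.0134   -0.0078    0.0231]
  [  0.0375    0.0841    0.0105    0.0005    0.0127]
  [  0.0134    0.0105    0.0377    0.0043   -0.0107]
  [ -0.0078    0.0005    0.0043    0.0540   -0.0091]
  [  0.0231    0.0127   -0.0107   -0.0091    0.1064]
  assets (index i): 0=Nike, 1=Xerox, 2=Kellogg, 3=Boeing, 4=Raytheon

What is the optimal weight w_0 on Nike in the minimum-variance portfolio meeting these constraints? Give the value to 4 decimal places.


0.2758

g=Σ⁻¹μ = [1.8511  0.4357  0.4928  3.7814  1.3289]
h=Σ⁻¹𝟙 = [3.8159  5.1266  25.0010  19.0711  12.1034]
a=μᵀg=1.312961  b=𝟙ᵀg=7.889831  c=𝟙ᵀh=65.117975  D=ac−b²=23.247904
λ₁=(c·0.177−b)/D = (65.117975·0.177−7.889831)/23.247904 = 0.156403
λ₂=(a−b·0.177)/D = (1.312961−7.889831·0.177)/23.247904 = -0.003593
w* = 0.156403·g + -0.003593·h:
  w_0 = 0.156403·1.8511 + -0.003593·3.8159 = 0.2758  (Nike)
  w_1 = 0.156403·0.4357 + -0.003593·5.1266 = 0.0497  (Xerox)
  w_2 = 0.156403·0.4928 + -0.003593·25.0010 = -0.0128  (Kellogg)
  w_3 = 0.156403·3.7814 + -0.003593·19.0711 = 0.5229  (Boeing)
  w_4 = 0.156403·1.3289 + -0.003593·12.1034 = 0.1643  (Raytheon)
Σw_i=1.0000  μᵀw=0.1770
σ²=wᵀΣw=λ₁·μ_p+λ₂ = 0.156403·0.177 + -0.003593 = 0.024090 ≈ 0.0241
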